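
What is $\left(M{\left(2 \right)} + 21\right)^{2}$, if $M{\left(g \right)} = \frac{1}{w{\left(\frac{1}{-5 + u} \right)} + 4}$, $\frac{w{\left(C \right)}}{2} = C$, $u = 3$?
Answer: $\frac{4096}{9} \approx 455.11$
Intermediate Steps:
$w{\left(C \right)} = 2 C$
$M{\left(g \right)} = \frac{1}{3}$ ($M{\left(g \right)} = \frac{1}{\frac{2}{-5 + 3} + 4} = \frac{1}{\frac{2}{-2} + 4} = \frac{1}{2 \left(- \frac{1}{2}\right) + 4} = \frac{1}{-1 + 4} = \frac{1}{3}$)
$\left(M{\left(2 \right)} + 21\right)^{2} = \left(\frac{1}{3} + 21\right)^{2} = \left(\frac{64}{3}\right)^{2} = \frac{4096}{9}$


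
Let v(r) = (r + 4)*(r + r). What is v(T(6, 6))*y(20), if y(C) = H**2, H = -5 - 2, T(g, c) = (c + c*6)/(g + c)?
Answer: 5145/2 ≈ 2572.5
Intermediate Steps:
T(g, c) = 7*c/(c + g) (T(g, c) = (c + 6*c)/(c + g) = (7*c)/(c + g) = 7*c/(c + g))
v(r) = 2*r*(4 + r) (v(r) = (4 + r)*(2*r) = 2*r*(4 + r))
H = -7
y(C) = 49 (y(C) = (-7)**2 = 49)
v(T(6, 6))*y(20) = (2*(7*6/(6 + 6))*(4 + 7*6/(6 + 6)))*49 = (2*(7*6/12)*(4 + 7*6/12))*49 = (2*(7*6*(1/12))*(4 + 7*6*(1/12)))*49 = (2*(7/2)*(4 + 7/2))*49 = (2*(7/2)*(15/2))*49 = (105/2)*49 = 5145/2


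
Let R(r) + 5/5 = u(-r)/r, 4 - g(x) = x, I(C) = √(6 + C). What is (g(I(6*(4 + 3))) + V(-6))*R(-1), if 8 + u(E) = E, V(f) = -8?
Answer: -24 - 24*√3 ≈ -65.569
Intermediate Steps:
u(E) = -8 + E
g(x) = 4 - x
R(r) = -1 + (-8 - r)/r
(g(I(6*(4 + 3))) + V(-6))*R(-1) = ((4 - √(6 + 6*(4 + 3))) - 8)*(-2 - 8/(-1)) = ((4 - √(6 + 6*7)) - 8)*(-2 - 8*(-1)) = ((4 - √(6 + 42)) - 8)*(-2 + 8) = ((4 - √48) - 8)*6 = ((4 - 4*√3) - 8)*6 = (-4 - 4*√3)*6 = -24 - 24*√3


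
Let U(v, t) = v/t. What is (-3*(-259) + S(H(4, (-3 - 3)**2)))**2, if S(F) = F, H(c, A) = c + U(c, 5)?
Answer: 15280281/25 ≈ 6.1121e+5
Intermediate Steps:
H(c, A) = 6*c/5 (H(c, A) = c + c/5 = 6*c/5)
(-3*(-259) + S(H(4, (-3 - 3)**2)))**2 = (-3*(-259) + (6/5)*4)**2 = (777 + 24/5)**2 = (3909/5)**2 = 15280281/25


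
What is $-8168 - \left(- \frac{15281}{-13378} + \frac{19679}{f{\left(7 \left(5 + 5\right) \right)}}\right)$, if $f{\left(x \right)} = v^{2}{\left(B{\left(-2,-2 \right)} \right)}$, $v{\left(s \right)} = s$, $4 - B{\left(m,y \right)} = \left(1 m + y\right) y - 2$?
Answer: $- \frac{350206401}{26756} \approx -13089.0$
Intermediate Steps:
$B{\left(m,y \right)} = 6 - y \left(m + y\right)$ ($B{\left(m,y \right)} = 4 - \left(\left(1 m + y\right) y - 2\right) = 4 - \left(\left(m + y\right) y - 2\right) = 4 - \left(y \left(m + y\right) - 2\right) = 4 - \left(-2 + y \left(m + y\right)\right) = 6 - y \left(m + y\right)$)
$f{\left(x \right)} = 4$ ($f{\left(x \right)} = \left(6 - \left(-2\right)^{2} - \left(-2\right) \left(-2\right)\right)^{2} = \left(6 - 4 - 4\right)^{2} = \left(-2\right)^{2} = 4$)
$-8168 - \left(- \frac{15281}{-13378} + \frac{19679}{f{\left(7 \left(5 + 5\right) \right)}}\right) = -8168 - \left(- \frac{15281}{-13378} + \frac{19679}{4}\right) = -8168 - \left(\left(-15281\right) \left(- \frac{1}{13378}\right) + 19679 \cdot \frac{1}{4}\right) = -8168 - \left(\frac{15281}{13378} + \frac{19679}{4}\right) = -8168 - \frac{131663393}{26756} = - \frac{350206401}{26756}$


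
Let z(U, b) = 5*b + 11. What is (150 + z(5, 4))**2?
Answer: 32761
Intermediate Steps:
z(U, b) = 11 + 5*b
(150 + z(5, 4))**2 = (150 + (11 + 5*4))**2 = (150 + (11 + 20))**2 = (150 + 31)**2 = 181**2 = 32761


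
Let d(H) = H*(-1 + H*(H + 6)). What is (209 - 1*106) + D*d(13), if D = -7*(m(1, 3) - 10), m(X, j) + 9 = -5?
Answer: 537367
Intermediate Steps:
m(X, j) = -14 (m(X, j) = -9 - 5 = -14)
D = 168 (D = -7*(-14 - 10) = -7*(-24) = 168)
d(H) = H*(-1 + H*(6 + H))
(209 - 1*106) + D*d(13) = (209 - 1*106) + 168*(13*(-1 + 13**2 + 6*13)) = (209 - 106) + 168*(13*(-1 + 169 + 78)) = 103 + 168*(13*246) = 103 + 168*3198 = 103 + 537264 = 537367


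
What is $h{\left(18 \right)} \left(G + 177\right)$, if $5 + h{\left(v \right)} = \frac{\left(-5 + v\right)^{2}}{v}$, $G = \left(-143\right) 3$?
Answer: $-1106$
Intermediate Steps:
$G = -429$
$h{\left(v \right)} = -5 + \frac{\left(-5 + v\right)^{2}}{v}$
$h{\left(18 \right)} \left(G + 177\right) = \left(-5 + \frac{\left(-5 + 18\right)^{2}}{18}\right) \left(-429 + 177\right) = \left(-5 + \frac{13^{2}}{18}\right) \left(-252\right) = \left(-5 + \frac{1}{18} \cdot 169\right) \left(-252\right) = \left(-5 + \frac{169}{18}\right) \left(-252\right) = \frac{79}{18} \left(-252\right) = -1106$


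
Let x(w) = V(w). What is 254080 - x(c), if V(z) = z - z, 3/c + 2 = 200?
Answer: 254080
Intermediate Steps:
c = 1/66 (c = 3/(-2 + 200) = 3/198 = 3*(1/198) = 1/66 ≈ 0.015152)
V(z) = 0
x(w) = 0
254080 - x(c) = 254080 - 1*0 = 254080 + 0 = 254080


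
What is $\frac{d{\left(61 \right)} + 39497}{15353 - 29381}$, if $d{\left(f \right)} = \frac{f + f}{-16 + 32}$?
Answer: $- \frac{316037}{112224} \approx -2.8161$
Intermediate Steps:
$d{\left(f \right)} = \frac{f}{8}$ ($d{\left(f \right)} = \frac{2 f}{16} = 2 f \frac{1}{16} = \frac{f}{8}$)
$\frac{d{\left(61 \right)} + 39497}{15353 - 29381} = \frac{\frac{1}{8} \cdot 61 + 39497}{15353 - 29381} = \frac{\frac{61}{8} + 39497}{-14028} = \frac{316037}{8} \left(- \frac{1}{14028}\right) = - \frac{316037}{112224}$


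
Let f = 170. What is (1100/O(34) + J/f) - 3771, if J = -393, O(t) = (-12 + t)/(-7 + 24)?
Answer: -496963/170 ≈ -2923.3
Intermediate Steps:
O(t) = -12/17 + t/17 (O(t) = (-12 + t)/17 = (-12 + t)*(1/17) = -12/17 + t/17)
(1100/O(34) + J/f) - 3771 = (1100/(-12/17 + (1/17)*34) - 393/170) - 3771 = (1100/(-12/17 + 2) - 393*1/170) - 3771 = (1100/(22/17) - 393/170) - 3771 = (1100*(17/22) - 393/170) - 3771 = (850 - 393/170) - 3771 = 144107/170 - 3771 = -496963/170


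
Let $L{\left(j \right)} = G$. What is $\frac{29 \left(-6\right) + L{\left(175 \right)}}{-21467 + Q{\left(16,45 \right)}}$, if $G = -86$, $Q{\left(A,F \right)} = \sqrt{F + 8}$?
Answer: $\frac{1395355}{115208009} + \frac{65 \sqrt{53}}{115208009} \approx 0.012116$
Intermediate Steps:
$Q{\left(A,F \right)} = \sqrt{8 + F}$
$L{\left(j \right)} = -86$
$\frac{29 \left(-6\right) + L{\left(175 \right)}}{-21467 + Q{\left(16,45 \right)}} = \frac{29 \left(-6\right) - 86}{-21467 + \sqrt{8 + 45}} = \frac{-174 - 86}{-21467 + \sqrt{53}} = - \frac{260}{-21467 + \sqrt{53}}$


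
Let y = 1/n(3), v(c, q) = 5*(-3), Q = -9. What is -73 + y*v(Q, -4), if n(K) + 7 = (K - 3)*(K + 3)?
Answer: -496/7 ≈ -70.857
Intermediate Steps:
v(c, q) = -15
n(K) = -7 + (-3 + K)*(3 + K) (n(K) = -7 + (K - 3)*(K + 3) = -7 + (-3 + K)*(3 + K))
y = -⅐ (y = 1/(-16 + 3²) = 1/(-16 + 9) = 1/(-7) = -⅐ ≈ -0.14286)
-73 + y*v(Q, -4) = -73 - ⅐*(-15) = -73 + 15/7 = -496/7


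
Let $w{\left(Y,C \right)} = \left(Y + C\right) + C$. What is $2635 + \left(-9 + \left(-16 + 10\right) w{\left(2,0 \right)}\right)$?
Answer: $2614$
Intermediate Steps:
$w{\left(Y,C \right)} = Y + 2 C$ ($w{\left(Y,C \right)} = \left(C + Y\right) + C = Y + 2 C$)
$2635 + \left(-9 + \left(-16 + 10\right) w{\left(2,0 \right)}\right) = 2635 + \left(-9 + \left(-16 + 10\right) \left(2 + 2 \cdot 0\right)\right) = 2635 - \left(9 + 6 \left(2 + 0\right)\right) = 2635 - 21 = 2614$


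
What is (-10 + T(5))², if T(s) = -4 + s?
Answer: 81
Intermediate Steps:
(-10 + T(5))² = (-10 + (-4 + 5))² = (-10 + 1)² = (-9)² = 81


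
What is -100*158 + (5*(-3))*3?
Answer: -15845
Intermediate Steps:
-100*158 + (5*(-3))*3 = -15800 - 15*3 = -15800 - 45 = -15845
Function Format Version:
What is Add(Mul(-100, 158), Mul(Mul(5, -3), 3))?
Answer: -15845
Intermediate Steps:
Add(Mul(-100, 158), Mul(Mul(5, -3), 3)) = Add(-15800, Mul(-15, 3)) = Add(-15800, -45) = -15845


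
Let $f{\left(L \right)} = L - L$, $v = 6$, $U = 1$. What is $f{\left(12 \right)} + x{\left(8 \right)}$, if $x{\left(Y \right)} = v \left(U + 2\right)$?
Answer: $18$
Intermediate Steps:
$f{\left(L \right)} = 0$
$x{\left(Y \right)} = 18$ ($x{\left(Y \right)} = 6 \left(1 + 2\right) = 6 \cdot 3 = 18$)
$f{\left(12 \right)} + x{\left(8 \right)} = 0 + 18 = 18$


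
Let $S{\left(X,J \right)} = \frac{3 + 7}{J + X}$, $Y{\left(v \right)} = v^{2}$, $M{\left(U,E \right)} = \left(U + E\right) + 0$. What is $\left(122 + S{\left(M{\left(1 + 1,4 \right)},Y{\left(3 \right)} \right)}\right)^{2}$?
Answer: $\frac{135424}{9} \approx 15047.0$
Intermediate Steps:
$M{\left(U,E \right)} = E + U$ ($M{\left(U,E \right)} = \left(E + U\right) + 0 = E + U$)
$S{\left(X,J \right)} = \frac{10}{J + X}$
$\left(122 + S{\left(M{\left(1 + 1,4 \right)},Y{\left(3 \right)} \right)}\right)^{2} = \left(122 + \frac{10}{3^{2} + \left(4 + \left(1 + 1\right)\right)}\right)^{2} = \left(122 + \frac{10}{9 + \left(4 + 2\right)}\right)^{2} = \left(122 + \frac{10}{9 + 6}\right)^{2} = \left(122 + \frac{10}{15}\right)^{2} = \left(122 + 10 \cdot \frac{1}{15}\right)^{2} = \left(122 + \frac{2}{3}\right)^{2} = \left(\frac{368}{3}\right)^{2} = \frac{135424}{9}$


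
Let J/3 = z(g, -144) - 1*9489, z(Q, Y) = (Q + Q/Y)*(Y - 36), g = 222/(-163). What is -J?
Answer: 9042147/326 ≈ 27737.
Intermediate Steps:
g = -222/163 (g = 222*(-1/163) = -222/163 ≈ -1.3620)
z(Q, Y) = (-36 + Y)*(Q + Q/Y) (z(Q, Y) = (Q + Q/Y)*(-36 + Y) = (-36 + Y)*(Q + Q/Y))
J = -9042147/326 (J = 3*(-222/163*(-36 - 144*(-35 - 144))/(-144) - 1*9489) = 3*(-222/163*(-1/144)*(-36 - 144*(-179)) - 9489) = 3*(-222/163*(-1/144)*(-36 + 25776) - 9489) = 3*(-222/163*(-1/144)*25740 - 9489) = 3*(79365/326 - 9489) = 3*(-3014049/326) = -9042147/326 ≈ -27737.)
-J = -1*(-9042147/326) = 9042147/326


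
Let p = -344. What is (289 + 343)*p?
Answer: -217408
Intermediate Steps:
(289 + 343)*p = (289 + 343)*(-344) = 632*(-344) = -217408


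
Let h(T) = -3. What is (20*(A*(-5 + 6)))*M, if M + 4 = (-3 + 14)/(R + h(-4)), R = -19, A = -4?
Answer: 360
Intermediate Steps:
M = -9/2 (M = -4 + (-3 + 14)/(-19 - 3) = -4 + 11/(-22) = -4 + 11*(-1/22) = -4 - 1/2 = -9/2 ≈ -4.5000)
(20*(A*(-5 + 6)))*M = (20*(-4*(-5 + 6)))*(-9/2) = (20*(-4*1))*(-9/2) = (20*(-4))*(-9/2) = -80*(-9/2) = 360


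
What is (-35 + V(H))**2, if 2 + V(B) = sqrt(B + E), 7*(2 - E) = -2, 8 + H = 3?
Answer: (259 - I*sqrt(133))**2/49 ≈ 1366.3 - 121.92*I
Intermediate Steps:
H = -5 (H = -8 + 3 = -5)
E = 16/7 (E = 2 - 1/7*(-2) = 2 + 2/7 = 16/7 ≈ 2.2857)
V(B) = -2 + sqrt(16/7 + B) (V(B) = -2 + sqrt(B + 16/7) = -2 + sqrt(16/7 + B))
(-35 + V(H))**2 = (-35 + (-2 + sqrt(112 + 49*(-5))/7))**2 = (-35 + (-2 + sqrt(112 - 245)/7))**2 = (-35 + (-2 + sqrt(-133)/7))**2 = (-35 + (-2 + (I*sqrt(133))/7))**2 = (-35 + (-2 + I*sqrt(133)/7))**2 = (-37 + I*sqrt(133)/7)**2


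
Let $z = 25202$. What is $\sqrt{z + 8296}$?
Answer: $3 \sqrt{3722} \approx 183.02$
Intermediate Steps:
$\sqrt{z + 8296} = \sqrt{25202 + 8296} = \sqrt{33498} = 3 \sqrt{3722}$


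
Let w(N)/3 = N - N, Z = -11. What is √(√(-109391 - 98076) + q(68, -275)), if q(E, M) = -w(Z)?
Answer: (-207467)^(¼) ≈ 15.091 + 15.091*I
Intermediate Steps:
w(N) = 0 (w(N) = 3*(N - N) = 3*0 = 0)
q(E, M) = 0 (q(E, M) = -1*0 = 0)
√(√(-109391 - 98076) + q(68, -275)) = √(√(-109391 - 98076) + 0) = √(√(-207467) + 0) = √(I*√207467 + 0) = √(I*√207467) = 207467^(¼)*√I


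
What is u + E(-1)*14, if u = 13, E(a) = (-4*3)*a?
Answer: 181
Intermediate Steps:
E(a) = -12*a
u + E(-1)*14 = 13 - 12*(-1)*14 = 13 + 12*14 = 13 + 168 = 181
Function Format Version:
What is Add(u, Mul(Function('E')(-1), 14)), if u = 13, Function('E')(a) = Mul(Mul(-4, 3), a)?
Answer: 181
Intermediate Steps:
Function('E')(a) = Mul(-12, a)
Add(u, Mul(Function('E')(-1), 14)) = Add(13, Mul(Mul(-12, -1), 14)) = Add(13, Mul(12, 14)) = Add(13, 168) = 181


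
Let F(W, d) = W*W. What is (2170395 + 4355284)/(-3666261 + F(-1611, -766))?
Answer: -6525679/1070940 ≈ -6.0934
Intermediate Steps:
F(W, d) = W²
(2170395 + 4355284)/(-3666261 + F(-1611, -766)) = (2170395 + 4355284)/(-3666261 + (-1611)²) = 6525679/(-3666261 + 2595321) = 6525679/(-1070940) = 6525679*(-1/1070940) = -6525679/1070940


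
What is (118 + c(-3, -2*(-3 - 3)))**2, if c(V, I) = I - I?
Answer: 13924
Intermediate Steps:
c(V, I) = 0
(118 + c(-3, -2*(-3 - 3)))**2 = (118 + 0)**2 = 118**2 = 13924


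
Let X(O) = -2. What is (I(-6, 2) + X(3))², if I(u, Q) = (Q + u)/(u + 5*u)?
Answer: 289/81 ≈ 3.5679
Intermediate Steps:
I(u, Q) = (Q + u)/(6*u) (I(u, Q) = (Q + u)/((6*u)) = (Q + u)*(1/(6*u)) = (Q + u)/(6*u))
(I(-6, 2) + X(3))² = ((⅙)*(2 - 6)/(-6) - 2)² = ((⅙)*(-⅙)*(-4) - 2)² = (⅑ - 2)² = (-17/9)² = 289/81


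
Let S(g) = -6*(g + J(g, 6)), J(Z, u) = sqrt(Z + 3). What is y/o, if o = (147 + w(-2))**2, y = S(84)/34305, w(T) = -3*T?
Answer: -56/89227305 - 2*sqrt(87)/267681915 ≈ -6.9730e-7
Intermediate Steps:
J(Z, u) = sqrt(3 + Z)
S(g) = -6*g - 6*sqrt(3 + g) (S(g) = -6*(g + sqrt(3 + g)) = -6*g - 6*sqrt(3 + g))
y = -168/11435 - 2*sqrt(87)/11435 (y = (-6*84 - 6*sqrt(3 + 84))/34305 = (-504 - 6*sqrt(87))*(1/34305) = -168/11435 - 2*sqrt(87)/11435 ≈ -0.016323)
o = 23409 (o = (147 - 3*(-2))**2 = (147 + 6)**2 = 153**2 = 23409)
y/o = (-168/11435 - 2*sqrt(87)/11435)/23409 = (-168/11435 - 2*sqrt(87)/11435)*(1/23409) = -56/89227305 - 2*sqrt(87)/267681915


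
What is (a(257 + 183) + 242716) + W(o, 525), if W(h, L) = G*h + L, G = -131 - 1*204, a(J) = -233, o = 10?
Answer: 239658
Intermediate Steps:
G = -335 (G = -131 - 204 = -335)
W(h, L) = L - 335*h (W(h, L) = -335*h + L = L - 335*h)
(a(257 + 183) + 242716) + W(o, 525) = (-233 + 242716) + (525 - 335*10) = 242483 + (525 - 3350) = 242483 - 2825 = 239658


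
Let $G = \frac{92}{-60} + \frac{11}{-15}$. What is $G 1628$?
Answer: $- \frac{55352}{15} \approx -3690.1$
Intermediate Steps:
$G = - \frac{34}{15}$ ($G = 92 \left(- \frac{1}{60}\right) + 11 \left(- \frac{1}{15}\right) = - \frac{23}{15} - \frac{11}{15} = - \frac{34}{15} \approx -2.2667$)
$G 1628 = \left(- \frac{34}{15}\right) 1628 = - \frac{55352}{15}$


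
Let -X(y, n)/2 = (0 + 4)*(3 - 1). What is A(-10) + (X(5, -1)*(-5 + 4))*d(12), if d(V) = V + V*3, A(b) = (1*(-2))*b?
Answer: 788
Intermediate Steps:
X(y, n) = -16 (X(y, n) = -2*(0 + 4)*(3 - 1) = -8*2 = -2*8 = -16)
A(b) = -2*b
d(V) = 4*V (d(V) = V + 3*V = 4*V)
A(-10) + (X(5, -1)*(-5 + 4))*d(12) = -2*(-10) + (-16*(-5 + 4))*(4*12) = 20 - 16*(-1)*48 = 20 + 16*48 = 20 + 768 = 788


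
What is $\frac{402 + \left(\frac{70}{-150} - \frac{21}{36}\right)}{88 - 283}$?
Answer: $- \frac{2673}{1300} \approx -2.0562$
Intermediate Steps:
$\frac{402 + \left(\frac{70}{-150} - \frac{21}{36}\right)}{88 - 283} = \frac{402 + \left(70 \left(- \frac{1}{150}\right) - \frac{7}{12}\right)}{-195} = \left(402 - \frac{21}{20}\right) \left(- \frac{1}{195}\right) = \frac{8019}{20} \left(- \frac{1}{195}\right) = - \frac{2673}{1300}$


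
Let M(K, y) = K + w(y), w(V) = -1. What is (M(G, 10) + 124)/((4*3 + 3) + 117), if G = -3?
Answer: 10/11 ≈ 0.90909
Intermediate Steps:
M(K, y) = -1 + K (M(K, y) = K - 1 = -1 + K)
(M(G, 10) + 124)/((4*3 + 3) + 117) = ((-1 - 3) + 124)/((4*3 + 3) + 117) = (-4 + 124)/((12 + 3) + 117) = 120/(15 + 117) = 120/132 = 120*(1/132) = 10/11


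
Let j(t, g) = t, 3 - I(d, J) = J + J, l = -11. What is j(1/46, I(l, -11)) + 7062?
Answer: 324853/46 ≈ 7062.0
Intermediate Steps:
I(d, J) = 3 - 2*J (I(d, J) = 3 - (J + J) = 3 - 2*J)
j(1/46, I(l, -11)) + 7062 = 1/46 + 7062 = 324853/46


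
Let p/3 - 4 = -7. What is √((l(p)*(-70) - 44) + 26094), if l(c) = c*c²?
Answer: 2*√19270 ≈ 277.63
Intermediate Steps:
p = -9 (p = 12 + 3*(-7) = 12 - 21 = -9)
l(c) = c³
√((l(p)*(-70) - 44) + 26094) = √(((-9)³*(-70) - 44) + 26094) = √((-729*(-70) - 44) + 26094) = √((51030 - 44) + 26094) = √(50986 + 26094) = √77080 = 2*√19270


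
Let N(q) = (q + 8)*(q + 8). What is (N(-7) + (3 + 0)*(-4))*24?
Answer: -264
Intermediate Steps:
N(q) = (8 + q)² (N(q) = (8 + q)*(8 + q) = (8 + q)²)
(N(-7) + (3 + 0)*(-4))*24 = ((8 - 7)² + (3 + 0)*(-4))*24 = (1² + 3*(-4))*24 = (1 - 12)*24 = -11*24 = -264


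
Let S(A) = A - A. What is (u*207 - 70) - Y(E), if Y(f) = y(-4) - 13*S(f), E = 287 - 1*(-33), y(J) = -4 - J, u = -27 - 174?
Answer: -41677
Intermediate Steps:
u = -201
S(A) = 0
E = 320 (E = 287 + 33 = 320)
Y(f) = 0 (Y(f) = (-4 - 1*(-4)) - 13*0 = (-4 + 4) + 0 = 0 + 0 = 0)
(u*207 - 70) - Y(E) = (-201*207 - 70) - 1*0 = (-41607 - 70) + 0 = -41677 + 0 = -41677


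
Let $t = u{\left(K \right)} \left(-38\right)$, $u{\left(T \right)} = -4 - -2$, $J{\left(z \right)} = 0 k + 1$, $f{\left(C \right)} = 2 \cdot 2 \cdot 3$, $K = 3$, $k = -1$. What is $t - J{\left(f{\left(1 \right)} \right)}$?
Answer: $75$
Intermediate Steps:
$f{\left(C \right)} = 12$ ($f{\left(C \right)} = 4 \cdot 3 = 12$)
$J{\left(z \right)} = 1$ ($J{\left(z \right)} = 0 \left(-1\right) + 1 = 0 + 1 = 1$)
$u{\left(T \right)} = -2$ ($u{\left(T \right)} = -4 + 2 = -2$)
$t = 76$ ($t = \left(-2\right) \left(-38\right) = 76$)
$t - J{\left(f{\left(1 \right)} \right)} = 76 - 1 = 75$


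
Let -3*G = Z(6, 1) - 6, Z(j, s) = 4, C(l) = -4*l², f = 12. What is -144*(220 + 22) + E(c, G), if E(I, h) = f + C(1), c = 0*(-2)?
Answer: -34840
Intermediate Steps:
G = ⅔ (G = -(4 - 6)/3 = -⅓*(-2) = ⅔ ≈ 0.66667)
c = 0
E(I, h) = 8 (E(I, h) = 12 - 4*1² = 12 - 4*1 = 12 - 4 = 8)
-144*(220 + 22) + E(c, G) = -144*(220 + 22) + 8 = -144*242 + 8 = -34848 + 8 = -34840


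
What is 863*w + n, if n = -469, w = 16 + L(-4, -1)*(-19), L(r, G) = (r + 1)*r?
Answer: -183425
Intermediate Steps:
L(r, G) = r*(1 + r) (L(r, G) = (1 + r)*r = r*(1 + r))
w = -212 (w = 16 - 4*(1 - 4)*(-19) = 16 - 4*(-3)*(-19) = 16 + 12*(-19) = 16 - 228 = -212)
863*w + n = 863*(-212) - 469 = -182956 - 469 = -183425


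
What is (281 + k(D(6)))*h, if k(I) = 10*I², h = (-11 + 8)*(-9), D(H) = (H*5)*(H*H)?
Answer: 314935587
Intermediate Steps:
D(H) = 5*H³ (D(H) = (5*H)*H² = 5*H³)
h = 27 (h = -3*(-9) = 27)
(281 + k(D(6)))*h = (281 + 10*(5*6³)²)*27 = (281 + 10*(5*216)²)*27 = (281 + 10*1080²)*27 = (281 + 10*1166400)*27 = (281 + 11664000)*27 = 11664281*27 = 314935587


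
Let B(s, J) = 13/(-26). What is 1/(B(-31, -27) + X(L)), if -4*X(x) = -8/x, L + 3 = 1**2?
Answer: -2/3 ≈ -0.66667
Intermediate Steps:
B(s, J) = -1/2 (B(s, J) = 13*(-1/26) = -1/2)
L = -2 (L = -3 + 1**2 = -3 + 1 = -2)
X(x) = 2/x (X(x) = -(-2)/x = 2/x)
1/(B(-31, -27) + X(L)) = 1/(-1/2 + 2/(-2)) = 1/(-1/2 + 2*(-1/2)) = 1/(-1/2 - 1) = 1/(-3/2) = -2/3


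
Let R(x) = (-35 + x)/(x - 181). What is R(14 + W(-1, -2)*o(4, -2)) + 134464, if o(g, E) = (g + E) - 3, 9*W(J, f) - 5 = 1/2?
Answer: 405678277/3017 ≈ 1.3446e+5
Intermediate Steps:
W(J, f) = 11/18 (W(J, f) = 5/9 + (⅑)/2 = 5/9 + (⅑)*(½) = 5/9 + 1/18 = 11/18)
o(g, E) = -3 + E + g (o(g, E) = (E + g) - 3 = -3 + E + g)
R(x) = (-35 + x)/(-181 + x)
R(14 + W(-1, -2)*o(4, -2)) + 134464 = (-35 + (14 + 11*(-3 - 2 + 4)/18))/(-181 + (14 + 11*(-3 - 2 + 4)/18)) + 134464 = (-35 + (14 + (11/18)*(-1)))/(-181 + (14 + (11/18)*(-1))) + 134464 = (-35 + (14 - 11/18))/(-181 + (14 - 11/18)) + 134464 = (-35 + 241/18)/(-181 + 241/18) + 134464 = -389/18/(-3017/18) + 134464 = -18/3017*(-389/18) + 134464 = 389/3017 + 134464 = 405678277/3017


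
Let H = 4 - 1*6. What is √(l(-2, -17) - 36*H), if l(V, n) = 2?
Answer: √74 ≈ 8.6023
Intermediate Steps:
H = -2 (H = 4 - 6 = -2)
√(l(-2, -17) - 36*H) = √(2 - 36*(-2)) = √(2 + 72) = √74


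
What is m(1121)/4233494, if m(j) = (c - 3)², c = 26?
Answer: 529/4233494 ≈ 0.00012496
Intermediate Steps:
m(j) = 529 (m(j) = (26 - 3)² = 23² = 529)
m(1121)/4233494 = 529/4233494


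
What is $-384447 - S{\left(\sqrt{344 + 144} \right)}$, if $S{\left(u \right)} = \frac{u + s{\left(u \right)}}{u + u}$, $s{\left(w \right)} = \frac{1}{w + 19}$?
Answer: $- \frac{48824833}{127} + \frac{19 \sqrt{122}}{61976} \approx -3.8445 \cdot 10^{5}$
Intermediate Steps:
$s{\left(w \right)} = \frac{1}{19 + w}$
$S{\left(u \right)} = \frac{u + \frac{1}{19 + u}}{2 u}$ ($S{\left(u \right)} = \frac{u + \frac{1}{19 + u}}{u + u} = \frac{u + \frac{1}{19 + u}}{2 u}$)
$-384447 - S{\left(\sqrt{344 + 144} \right)} = -384447 - \frac{1 + \sqrt{344 + 144} \left(19 + \sqrt{344 + 144}\right)}{2 \sqrt{344 + 144} \left(19 + \sqrt{344 + 144}\right)} = -384447 - \frac{1 + \sqrt{488} \left(19 + \sqrt{488}\right)}{2 \sqrt{488} \left(19 + \sqrt{488}\right)} = -384447 - \frac{1 + 2 \sqrt{122} \left(19 + 2 \sqrt{122}\right)}{2 \cdot 2 \sqrt{122} \left(19 + 2 \sqrt{122}\right)} = -384447 - \frac{\frac{\sqrt{122}}{244} \left(1 + 2 \sqrt{122} \left(19 + 2 \sqrt{122}\right)\right)}{2 \left(19 + 2 \sqrt{122}\right)} = -384447 - \frac{\sqrt{122} \left(1 + 2 \sqrt{122} \left(19 + 2 \sqrt{122}\right)\right)}{488 \left(19 + 2 \sqrt{122}\right)}$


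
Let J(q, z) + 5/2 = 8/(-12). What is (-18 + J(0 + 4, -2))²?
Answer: 16129/36 ≈ 448.03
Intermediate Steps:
J(q, z) = -19/6 (J(q, z) = -5/2 + 8/(-12) = -5/2 + 8*(-1/12) = -5/2 - ⅔ = -19/6)
(-18 + J(0 + 4, -2))² = (-18 - 19/6)² = (-127/6)² = 16129/36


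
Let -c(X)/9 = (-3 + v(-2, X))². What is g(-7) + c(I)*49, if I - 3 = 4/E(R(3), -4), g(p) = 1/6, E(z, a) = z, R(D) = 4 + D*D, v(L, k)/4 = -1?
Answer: -129653/6 ≈ -21609.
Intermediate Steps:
v(L, k) = -4 (v(L, k) = 4*(-1) = -4)
R(D) = 4 + D²
g(p) = ⅙
I = 43/13 (I = 3 + 4/(4 + 3²) = 3 + 4/(4 + 9) = 3 + 4/13 = 43/13 ≈ 3.3077)
c(X) = -441 (c(X) = -9*(-3 - 4)² = -9*(-7)² = -9*49 = -441)
g(-7) + c(I)*49 = ⅙ - 441*49 = ⅙ - 21609 = -129653/6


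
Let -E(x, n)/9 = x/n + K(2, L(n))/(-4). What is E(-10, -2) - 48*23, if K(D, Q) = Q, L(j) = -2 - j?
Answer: -1149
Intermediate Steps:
E(x, n) = -9/2 - 9*n/4 - 9*x/n (E(x, n) = -9*(x/n + (-2 - n)/(-4)) = -9*(x/n + (-2 - n)*(-¼)) = -9*(x/n + (½ + n/4)) = -9*(½ + n/4 + x/n) = -9/2 - 9*n/4 - 9*x/n)
E(-10, -2) - 48*23 = (9/4)*(-4*(-10) - 2*(-2 - 1*(-2)))/(-2) - 48*23 = (9/4)*(-½)*(40 - 2*(-2 + 2)) - 1104 = (9/4)*(-½)*(40 - 2*0) - 1104 = (9/4)*(-½)*(40 + 0) - 1104 = (9/4)*(-½)*40 - 1104 = -45 - 1104 = -1149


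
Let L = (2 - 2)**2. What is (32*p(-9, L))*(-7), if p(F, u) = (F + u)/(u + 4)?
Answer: 504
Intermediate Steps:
L = 0 (L = 0**2 = 0)
p(F, u) = (F + u)/(4 + u)
(32*p(-9, L))*(-7) = (32*((-9 + 0)/(4 + 0)))*(-7) = (32*(-9/4))*(-7) = -72*(-7) = 504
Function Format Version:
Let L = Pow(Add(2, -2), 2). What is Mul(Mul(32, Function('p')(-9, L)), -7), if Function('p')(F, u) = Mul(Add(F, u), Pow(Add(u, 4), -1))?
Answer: 504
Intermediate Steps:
L = 0 (L = Pow(0, 2) = 0)
Function('p')(F, u) = Mul(Pow(Add(4, u), -1), Add(F, u)) (Function('p')(F, u) = Mul(Add(F, u), Pow(Add(4, u), -1)) = Mul(Pow(Add(4, u), -1), Add(F, u)))
Mul(Mul(32, Function('p')(-9, L)), -7) = Mul(Mul(32, Mul(Pow(Add(4, 0), -1), Add(-9, 0))), -7) = Mul(Mul(32, Mul(Pow(4, -1), -9)), -7) = Mul(Mul(32, Mul(Rational(1, 4), -9)), -7) = Mul(Mul(32, Rational(-9, 4)), -7) = Mul(-72, -7) = 504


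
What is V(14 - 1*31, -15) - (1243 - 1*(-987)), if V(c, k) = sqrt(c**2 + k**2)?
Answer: -2230 + sqrt(514) ≈ -2207.3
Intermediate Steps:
V(14 - 1*31, -15) - (1243 - 1*(-987)) = sqrt((14 - 1*31)**2 + (-15)**2) - (1243 - 1*(-987)) = sqrt((14 - 31)**2 + 225) - (1243 + 987) = sqrt((-17)**2 + 225) - 1*2230 = sqrt(289 + 225) - 2230 = sqrt(514) - 2230 = -2230 + sqrt(514)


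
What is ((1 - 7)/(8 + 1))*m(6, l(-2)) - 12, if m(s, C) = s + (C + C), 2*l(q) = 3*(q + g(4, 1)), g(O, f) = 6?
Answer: -24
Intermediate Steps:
l(q) = 9 + 3*q/2 (l(q) = (3*(q + 6))/2 = (3*(6 + q))/2 = (18 + 3*q)/2 = 9 + 3*q/2)
m(s, C) = s + 2*C
((1 - 7)/(8 + 1))*m(6, l(-2)) - 12 = ((1 - 7)/(8 + 1))*(6 + 2*(9 + (3/2)*(-2))) - 12 = (-6/9)*(6 + 2*(9 - 3)) - 12 = (-6*⅑)*(6 + 2*6) - 12 = -2*(6 + 12)/3 - 12 = -⅔*18 - 12 = -12 - 12 = -24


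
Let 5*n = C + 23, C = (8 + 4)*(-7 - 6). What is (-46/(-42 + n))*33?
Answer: 7590/343 ≈ 22.128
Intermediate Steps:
C = -156 (C = 12*(-13) = -156)
n = -133/5 (n = (-156 + 23)/5 = (1/5)*(-133) = -133/5 ≈ -26.600)
(-46/(-42 + n))*33 = (-46/(-42 - 133/5))*33 = (-46/(-343/5))*33 = -5/343*(-46)*33 = (230/343)*33 = 7590/343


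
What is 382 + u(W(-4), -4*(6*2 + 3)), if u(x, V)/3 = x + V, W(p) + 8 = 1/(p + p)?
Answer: 1421/8 ≈ 177.63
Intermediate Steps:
W(p) = -8 + 1/(2*p) (W(p) = -8 + 1/(p + p) = -8 + 1/(2*p))
u(x, V) = 3*V + 3*x (u(x, V) = 3*(x + V) = 3*(V + x) = 3*V + 3*x)
382 + u(W(-4), -4*(6*2 + 3)) = 382 + (3*(-4*(6*2 + 3)) + 3*(-8 + (½)/(-4))) = 382 + (3*(-4*(12 + 3)) + 3*(-8 + (½)*(-¼))) = 382 + (3*(-4*15) + 3*(-8 - ⅛)) = 382 + (3*(-60) + 3*(-65/8)) = 382 + (-180 - 195/8) = 382 - 1635/8 = 1421/8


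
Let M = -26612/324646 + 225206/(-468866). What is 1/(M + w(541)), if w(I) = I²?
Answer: 38053867859/11137622701417712 ≈ 3.4167e-6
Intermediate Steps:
M = -21397422267/38053867859 (M = -26612*1/324646 + 225206*(-1/468866) = -13306/162323 - 112603/234433 = -21397422267/38053867859 ≈ -0.56229)
1/(M + w(541)) = 1/(-21397422267/38053867859 + 541²) = 1/(-21397422267/38053867859 + 292681) = 1/(11137622701417712/38053867859) = 38053867859/11137622701417712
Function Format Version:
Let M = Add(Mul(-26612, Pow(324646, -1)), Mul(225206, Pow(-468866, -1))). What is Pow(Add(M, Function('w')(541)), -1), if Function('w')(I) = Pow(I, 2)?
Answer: Rational(38053867859, 11137622701417712) ≈ 3.4167e-6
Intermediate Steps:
M = Rational(-21397422267, 38053867859) (M = Add(Mul(-26612, Rational(1, 324646)), Mul(225206, Rational(-1, 468866))) = Add(Rational(-13306, 162323), Rational(-112603, 234433)) = Rational(-21397422267, 38053867859) ≈ -0.56229)
Pow(Add(M, Function('w')(541)), -1) = Pow(Add(Rational(-21397422267, 38053867859), Pow(541, 2)), -1) = Pow(Add(Rational(-21397422267, 38053867859), 292681), -1) = Pow(Rational(11137622701417712, 38053867859), -1) = Rational(38053867859, 11137622701417712)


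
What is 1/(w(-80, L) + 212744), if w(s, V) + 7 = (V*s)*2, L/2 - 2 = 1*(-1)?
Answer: 1/212417 ≈ 4.7077e-6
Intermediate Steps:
L = 2 (L = 4 + 2*(1*(-1)) = 4 + 2*(-1) = 4 - 2 = 2)
w(s, V) = -7 + 2*V*s (w(s, V) = -7 + (V*s)*2 = -7 + 2*V*s)
1/(w(-80, L) + 212744) = 1/((-7 + 2*2*(-80)) + 212744) = 1/((-7 - 320) + 212744) = 1/(-327 + 212744) = 1/212417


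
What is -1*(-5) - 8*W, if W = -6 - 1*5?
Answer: 93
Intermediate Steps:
W = -11 (W = -6 - 5 = -11)
-1*(-5) - 8*W = -1*(-5) - 8*(-11) = 5 + 88 = 93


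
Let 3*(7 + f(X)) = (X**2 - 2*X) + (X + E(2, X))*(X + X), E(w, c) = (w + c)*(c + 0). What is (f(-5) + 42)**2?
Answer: 1600/9 ≈ 177.78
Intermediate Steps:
E(w, c) = c*(c + w) (E(w, c) = (c + w)*c = c*(c + w))
f(X) = -7 - 2*X/3 + X**2/3 + 2*X*(X + X*(2 + X))/3 (f(X) = -7 + ((X**2 - 2*X) + (X + X*(X + 2))*(X + X))/3 = -7 + ((X**2 - 2*X) + (X + X*(2 + X))*(2*X))/3 = -7 + ((X**2 - 2*X) + 2*X*(X + X*(2 + X)))/3 = -7 + (X**2 - 2*X + 2*X*(X + X*(2 + X)))/3 = -7 + (-2*X/3 + X**2/3 + 2*X*(X + X*(2 + X))/3) = -7 - 2*X/3 + X**2/3 + 2*X*(X + X*(2 + X))/3)
(f(-5) + 42)**2 = ((-7 - 2/3*(-5) + (2/3)*(-5)**3 + (7/3)*(-5)**2) + 42)**2 = ((-7 + 10/3 + (2/3)*(-125) + (7/3)*25) + 42)**2 = ((-7 + 10/3 - 250/3 + 175/3) + 42)**2 = (-86/3 + 42)**2 = (40/3)**2 = 1600/9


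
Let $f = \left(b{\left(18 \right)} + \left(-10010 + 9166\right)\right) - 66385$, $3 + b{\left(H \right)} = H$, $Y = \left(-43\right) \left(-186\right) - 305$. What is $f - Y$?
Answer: $-74907$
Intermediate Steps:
$Y = 7693$ ($Y = 7998 - 305 = 7693$)
$b{\left(H \right)} = -3 + H$
$f = -67214$ ($f = \left(\left(-3 + 18\right) + \left(-10010 + 9166\right)\right) - 66385 = \left(15 - 844\right) - 66385 = -829 - 66385 = -67214$)
$f - Y = -67214 - 7693 = -74907$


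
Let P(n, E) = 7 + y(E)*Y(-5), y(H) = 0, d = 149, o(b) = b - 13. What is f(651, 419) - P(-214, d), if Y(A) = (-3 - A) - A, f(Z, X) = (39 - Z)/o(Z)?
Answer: -2539/319 ≈ -7.9592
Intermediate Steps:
o(b) = -13 + b
f(Z, X) = (39 - Z)/(-13 + Z)
Y(A) = -3 - 2*A
P(n, E) = 7 (P(n, E) = 7 + 0*(-3 - 2*(-5)) = 7 + 0*(-3 + 10) = 7 + 0*7 = 7 + 0 = 7)
f(651, 419) - P(-214, d) = (39 - 1*651)/(-13 + 651) - 1*7 = (39 - 651)/638 - 7 = (1/638)*(-612) - 7 = -306/319 - 7 = -2539/319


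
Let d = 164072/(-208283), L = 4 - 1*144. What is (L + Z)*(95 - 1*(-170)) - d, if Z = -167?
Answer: -16944699393/208283 ≈ -81354.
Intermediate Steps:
L = -140 (L = 4 - 144 = -140)
d = -164072/208283 (d = 164072*(-1/208283) = -164072/208283 ≈ -0.78774)
(L + Z)*(95 - 1*(-170)) - d = (-140 - 167)*(95 - 1*(-170)) - 1*(-164072/208283) = -307*(95 + 170) + 164072/208283 = -307*265 + 164072/208283 = -81355 + 164072/208283 = -16944699393/208283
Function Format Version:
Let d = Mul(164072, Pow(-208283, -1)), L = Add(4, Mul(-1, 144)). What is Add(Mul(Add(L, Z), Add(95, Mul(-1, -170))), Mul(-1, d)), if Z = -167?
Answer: Rational(-16944699393, 208283) ≈ -81354.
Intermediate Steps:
L = -140 (L = Add(4, -144) = -140)
d = Rational(-164072, 208283) (d = Mul(164072, Rational(-1, 208283)) = Rational(-164072, 208283) ≈ -0.78774)
Add(Mul(Add(L, Z), Add(95, Mul(-1, -170))), Mul(-1, d)) = Add(Mul(Add(-140, -167), Add(95, Mul(-1, -170))), Mul(-1, Rational(-164072, 208283))) = Add(Mul(-307, Add(95, 170)), Rational(164072, 208283)) = Add(Mul(-307, 265), Rational(164072, 208283)) = Add(-81355, Rational(164072, 208283)) = Rational(-16944699393, 208283)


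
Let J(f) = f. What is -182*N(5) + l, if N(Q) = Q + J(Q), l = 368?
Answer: -1452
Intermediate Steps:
N(Q) = 2*Q (N(Q) = Q + Q = 2*Q)
-182*N(5) + l = -364*5 + 368 = -182*10 + 368 = -1820 + 368 = -1452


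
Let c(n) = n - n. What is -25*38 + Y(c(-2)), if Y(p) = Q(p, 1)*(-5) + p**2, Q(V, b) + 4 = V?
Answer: -930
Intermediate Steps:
Q(V, b) = -4 + V
c(n) = 0
Y(p) = 20 + p**2 - 5*p (Y(p) = (-4 + p)*(-5) + p**2 = (20 - 5*p) + p**2 = 20 + p**2 - 5*p)
-25*38 + Y(c(-2)) = -25*38 + (20 + 0**2 - 5*0) = -950 + (20 + 0 + 0) = -950 + 20 = -930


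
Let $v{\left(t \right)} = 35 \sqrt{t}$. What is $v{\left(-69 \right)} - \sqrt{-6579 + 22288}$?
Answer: $- \sqrt{15709} + 35 i \sqrt{69} \approx -125.34 + 290.73 i$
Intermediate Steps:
$v{\left(-69 \right)} - \sqrt{-6579 + 22288} = 35 \sqrt{-69} - \sqrt{-6579 + 22288} = 35 i \sqrt{69} - \sqrt{15709} = - \sqrt{15709} + 35 i \sqrt{69}$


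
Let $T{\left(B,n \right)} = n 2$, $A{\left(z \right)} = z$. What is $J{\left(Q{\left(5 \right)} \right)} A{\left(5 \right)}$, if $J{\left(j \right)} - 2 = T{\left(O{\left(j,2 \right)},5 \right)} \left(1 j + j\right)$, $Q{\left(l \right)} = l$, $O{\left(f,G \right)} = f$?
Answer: $510$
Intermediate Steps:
$T{\left(B,n \right)} = 2 n$
$J{\left(j \right)} = 2 + 20 j$ ($J{\left(j \right)} = 2 + 2 \cdot 5 \left(1 j + j\right) = 2 + 10 \left(j + j\right) = 2 + 10 \cdot 2 j = 2 + 20 j$)
$J{\left(Q{\left(5 \right)} \right)} A{\left(5 \right)} = \left(2 + 20 \cdot 5\right) 5 = \left(2 + 100\right) 5 = 102 \cdot 5 = 510$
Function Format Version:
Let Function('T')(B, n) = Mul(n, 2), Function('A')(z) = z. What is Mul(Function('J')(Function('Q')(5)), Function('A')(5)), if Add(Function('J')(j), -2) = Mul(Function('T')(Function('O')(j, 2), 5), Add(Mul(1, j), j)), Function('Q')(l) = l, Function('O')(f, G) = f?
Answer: 510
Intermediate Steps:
Function('T')(B, n) = Mul(2, n)
Function('J')(j) = Add(2, Mul(20, j)) (Function('J')(j) = Add(2, Mul(Mul(2, 5), Add(Mul(1, j), j))) = Add(2, Mul(10, Add(j, j))) = Add(2, Mul(10, Mul(2, j))) = Add(2, Mul(20, j)))
Mul(Function('J')(Function('Q')(5)), Function('A')(5)) = Mul(Add(2, Mul(20, 5)), 5) = Mul(Add(2, 100), 5) = Mul(102, 5) = 510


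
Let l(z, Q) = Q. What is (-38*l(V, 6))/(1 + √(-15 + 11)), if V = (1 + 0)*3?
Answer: -228/5 + 456*I/5 ≈ -45.6 + 91.2*I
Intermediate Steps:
V = 3 (V = 1*3 = 3)
(-38*l(V, 6))/(1 + √(-15 + 11)) = (-38*6)/(1 + √(-15 + 11)) = -228/(1 + √(-4)) = -228*(1 - 2*I)/5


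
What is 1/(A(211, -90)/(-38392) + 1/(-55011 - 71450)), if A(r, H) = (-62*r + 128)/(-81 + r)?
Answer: 315580896280/816592417 ≈ 386.46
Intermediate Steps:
A(r, H) = (128 - 62*r)/(-81 + r)
1/(A(211, -90)/(-38392) + 1/(-55011 - 71450)) = 1/((2*(64 - 31*211)/(-81 + 211))/(-38392) + 1/(-55011 - 71450)) = 1/((2*(64 - 6541)/130)*(-1/38392) + 1/(-126461)) = 1/((2*(1/130)*(-6477))*(-1/38392) - 1/126461) = 1/(-6477/65*(-1/38392) - 1/126461) = 1/(6477/2495480 - 1/126461) = 1/(816592417/315580896280) = 315580896280/816592417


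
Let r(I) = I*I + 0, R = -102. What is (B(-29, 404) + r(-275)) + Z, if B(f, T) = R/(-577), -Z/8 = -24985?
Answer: 158966487/577 ≈ 2.7551e+5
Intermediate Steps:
Z = 199880 (Z = -8*(-24985) = 199880)
B(f, T) = 102/577 (B(f, T) = -102/(-577) = -102*(-1/577) = 102/577)
r(I) = I**2 (r(I) = I**2 + 0 = I**2)
(B(-29, 404) + r(-275)) + Z = (102/577 + (-275)**2) + 199880 = (102/577 + 75625) + 199880 = 43635727/577 + 199880 = 158966487/577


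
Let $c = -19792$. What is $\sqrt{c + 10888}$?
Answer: $2 i \sqrt{2226} \approx 94.361 i$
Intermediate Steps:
$\sqrt{c + 10888} = \sqrt{-19792 + 10888} = \sqrt{-8904} = 2 i \sqrt{2226}$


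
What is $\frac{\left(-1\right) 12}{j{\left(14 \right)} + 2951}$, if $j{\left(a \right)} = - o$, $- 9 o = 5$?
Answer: $- \frac{27}{6641} \approx -0.0040657$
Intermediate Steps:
$o = - \frac{5}{9}$ ($o = \left(- \frac{1}{9}\right) 5 = - \frac{5}{9} \approx -0.55556$)
$j{\left(a \right)} = \frac{5}{9}$ ($j{\left(a \right)} = \left(-1\right) \left(- \frac{5}{9}\right) = \frac{5}{9}$)
$\frac{\left(-1\right) 12}{j{\left(14 \right)} + 2951} = \frac{\left(-1\right) 12}{\frac{5}{9} + 2951} = \frac{1}{\frac{26564}{9}} \left(-12\right) = \frac{9}{26564} \left(-12\right) = - \frac{27}{6641}$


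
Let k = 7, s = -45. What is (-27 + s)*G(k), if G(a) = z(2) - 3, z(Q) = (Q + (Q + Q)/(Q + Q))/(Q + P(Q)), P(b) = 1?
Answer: 144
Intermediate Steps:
z(Q) = 1 (z(Q) = (Q + (Q + Q)/(Q + Q))/(Q + 1) = (Q + (2*Q)/((2*Q)))/(1 + Q) = (Q + (2*Q)*(1/(2*Q)))/(1 + Q) = (Q + 1)/(1 + Q) = (1 + Q)/(1 + Q) = 1)
G(a) = -2 (G(a) = 1 - 3 = -2)
(-27 + s)*G(k) = (-27 - 45)*(-2) = -72*(-2) = 144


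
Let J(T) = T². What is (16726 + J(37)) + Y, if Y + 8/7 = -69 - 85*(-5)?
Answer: 129149/7 ≈ 18450.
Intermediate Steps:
Y = 2484/7 (Y = -8/7 + (-69 - 85*(-5)) = -8/7 + (-69 + 425) = -8/7 + 356 = 2484/7 ≈ 354.86)
(16726 + J(37)) + Y = (16726 + 37²) + 2484/7 = (16726 + 1369) + 2484/7 = 18095 + 2484/7 = 129149/7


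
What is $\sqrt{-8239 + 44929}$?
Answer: $\sqrt{36690} \approx 191.55$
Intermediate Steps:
$\sqrt{-8239 + 44929} = \sqrt{36690}$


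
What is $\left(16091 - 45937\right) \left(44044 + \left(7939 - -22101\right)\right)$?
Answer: $-2211111064$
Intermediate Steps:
$\left(16091 - 45937\right) \left(44044 + \left(7939 - -22101\right)\right) = - 29846 \left(44044 + \left(7939 + 22101\right)\right) = - 29846 \left(44044 + 30040\right) = \left(-29846\right) 74084 = -2211111064$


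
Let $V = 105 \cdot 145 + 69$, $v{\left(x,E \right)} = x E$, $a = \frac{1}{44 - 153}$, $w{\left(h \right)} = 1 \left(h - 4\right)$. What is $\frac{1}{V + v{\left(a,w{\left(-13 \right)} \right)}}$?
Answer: $\frac{109}{1667063} \approx 6.5384 \cdot 10^{-5}$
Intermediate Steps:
$w{\left(h \right)} = -4 + h$ ($w{\left(h \right)} = 1 \left(-4 + h\right) = -4 + h$)
$a = - \frac{1}{109}$ ($a = \frac{1}{-109} = - \frac{1}{109} \approx -0.0091743$)
$v{\left(x,E \right)} = E x$
$V = 15294$ ($V = 15225 + 69 = 15294$)
$\frac{1}{V + v{\left(a,w{\left(-13 \right)} \right)}} = \frac{1}{15294 + \left(-4 - 13\right) \left(- \frac{1}{109}\right)} = \frac{1}{15294 - - \frac{17}{109}} = \frac{1}{15294 + \frac{17}{109}} = \frac{1}{\frac{1667063}{109}} = \frac{109}{1667063}$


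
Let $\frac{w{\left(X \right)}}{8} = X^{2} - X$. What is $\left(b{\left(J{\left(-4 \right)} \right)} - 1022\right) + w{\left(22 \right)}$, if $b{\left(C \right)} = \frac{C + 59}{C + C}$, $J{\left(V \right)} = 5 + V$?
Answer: $2704$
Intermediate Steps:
$b{\left(C \right)} = \frac{59 + C}{2 C}$
$w{\left(X \right)} = - 8 X + 8 X^{2}$ ($w{\left(X \right)} = 8 \left(X^{2} - X\right) = - 8 X + 8 X^{2}$)
$\left(b{\left(J{\left(-4 \right)} \right)} - 1022\right) + w{\left(22 \right)} = \left(\frac{59 + \left(5 - 4\right)}{2 \left(5 - 4\right)} - 1022\right) + 8 \cdot 22 \left(-1 + 22\right) = \left(\frac{59 + 1}{2 \cdot 1} - 1022\right) + 8 \cdot 22 \cdot 21 = \left(\frac{1}{2} \cdot 1 \cdot 60 - 1022\right) + 3696 = \left(30 - 1022\right) + 3696 = -992 + 3696 = 2704$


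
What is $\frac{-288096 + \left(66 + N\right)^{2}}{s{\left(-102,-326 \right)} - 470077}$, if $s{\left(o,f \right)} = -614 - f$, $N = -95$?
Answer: $\frac{57451}{94073} \approx 0.61071$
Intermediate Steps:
$\frac{-288096 + \left(66 + N\right)^{2}}{s{\left(-102,-326 \right)} - 470077} = \frac{-288096 + \left(66 - 95\right)^{2}}{\left(-614 - -326\right) - 470077} = \frac{-288096 + \left(-29\right)^{2}}{\left(-614 + 326\right) - 470077} = \frac{-288096 + 841}{-288 - 470077} = - \frac{287255}{-470365} = \left(-287255\right) \left(- \frac{1}{470365}\right) = \frac{57451}{94073}$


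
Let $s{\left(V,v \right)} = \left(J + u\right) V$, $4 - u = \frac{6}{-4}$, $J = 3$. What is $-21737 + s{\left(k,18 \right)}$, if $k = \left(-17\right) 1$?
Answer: $- \frac{43763}{2} \approx -21882.0$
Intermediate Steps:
$k = -17$
$u = \frac{11}{2}$ ($u = 4 - \frac{6}{-4} = 4 - 6 \left(- \frac{1}{4}\right) = 4 - - \frac{3}{2} = 4 + \frac{3}{2} = \frac{11}{2} \approx 5.5$)
$s{\left(V,v \right)} = \frac{17 V}{2}$ ($s{\left(V,v \right)} = \left(3 + \frac{11}{2}\right) V = \frac{17 V}{2}$)
$-21737 + s{\left(k,18 \right)} = -21737 + \frac{17}{2} \left(-17\right) = -21737 - \frac{289}{2} = - \frac{43763}{2}$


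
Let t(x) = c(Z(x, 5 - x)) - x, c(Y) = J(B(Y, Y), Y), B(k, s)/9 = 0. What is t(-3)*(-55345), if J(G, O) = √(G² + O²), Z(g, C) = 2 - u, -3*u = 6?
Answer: -387415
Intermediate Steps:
u = -2 (u = -⅓*6 = -2)
Z(g, C) = 4 (Z(g, C) = 2 - 1*(-2) = 2 + 2 = 4)
B(k, s) = 0 (B(k, s) = 9*0 = 0)
c(Y) = √(Y²) (c(Y) = √(0² + Y²) = √(0 + Y²) = √(Y²))
t(x) = 4 - x (t(x) = √(4²) - x = √16 - x = 4 - x)
t(-3)*(-55345) = (4 - 1*(-3))*(-55345) = (4 + 3)*(-55345) = 7*(-55345) = -387415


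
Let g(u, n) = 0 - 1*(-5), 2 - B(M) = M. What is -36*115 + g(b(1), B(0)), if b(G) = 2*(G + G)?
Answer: -4135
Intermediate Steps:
B(M) = 2 - M
b(G) = 4*G (b(G) = 2*(2*G) = 4*G)
g(u, n) = 5 (g(u, n) = 0 + 5 = 5)
-36*115 + g(b(1), B(0)) = -36*115 + 5 = -4140 + 5 = -4135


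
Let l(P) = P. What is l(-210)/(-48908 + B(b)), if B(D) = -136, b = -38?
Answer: 35/8174 ≈ 0.0042819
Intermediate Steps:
l(-210)/(-48908 + B(b)) = -210/(-48908 - 136) = -210/(-49044) = -210*(-1/49044) = 35/8174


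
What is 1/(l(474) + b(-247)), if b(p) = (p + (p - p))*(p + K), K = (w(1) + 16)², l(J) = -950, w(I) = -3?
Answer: 1/18316 ≈ 5.4597e-5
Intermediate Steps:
K = 169 (K = (-3 + 16)² = 13² = 169)
b(p) = p*(169 + p) (b(p) = (p + (p - p))*(p + 169) = (p + 0)*(169 + p) = p*(169 + p))
1/(l(474) + b(-247)) = 1/(-950 - 247*(169 - 247)) = 1/(-950 - 247*(-78)) = 1/(-950 + 19266) = 1/18316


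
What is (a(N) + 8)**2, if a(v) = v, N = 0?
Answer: 64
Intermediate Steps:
(a(N) + 8)**2 = (0 + 8)**2 = 8**2 = 64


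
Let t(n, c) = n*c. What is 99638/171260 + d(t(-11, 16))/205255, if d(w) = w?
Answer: 2042105593/3515197130 ≈ 0.58094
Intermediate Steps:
t(n, c) = c*n
99638/171260 + d(t(-11, 16))/205255 = 99638/171260 + (16*(-11))/205255 = 99638*(1/171260) - 176*1/205255 = 49819/85630 - 176/205255 = 2042105593/3515197130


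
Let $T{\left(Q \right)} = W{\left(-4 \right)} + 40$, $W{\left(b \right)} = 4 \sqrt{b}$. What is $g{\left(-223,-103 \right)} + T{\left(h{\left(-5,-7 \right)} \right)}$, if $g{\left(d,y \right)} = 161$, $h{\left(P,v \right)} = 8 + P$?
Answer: $201 + 8 i \approx 201.0 + 8.0 i$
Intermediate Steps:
$T{\left(Q \right)} = 40 + 8 i$ ($T{\left(Q \right)} = 4 \sqrt{-4} + 40 = 4 \cdot 2 i + 40 = 8 i + 40 = 40 + 8 i$)
$g{\left(-223,-103 \right)} + T{\left(h{\left(-5,-7 \right)} \right)} = 161 + \left(40 + 8 i\right) = 201 + 8 i$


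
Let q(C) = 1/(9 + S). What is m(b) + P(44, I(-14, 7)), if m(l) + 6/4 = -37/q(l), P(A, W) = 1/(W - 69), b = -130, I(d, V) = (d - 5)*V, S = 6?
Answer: -56207/101 ≈ -556.50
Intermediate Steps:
I(d, V) = V*(-5 + d) (I(d, V) = (-5 + d)*V = V*(-5 + d))
q(C) = 1/15 (q(C) = 1/(9 + 6) = 1/15)
P(A, W) = 1/(-69 + W)
m(l) = -1113/2 (m(l) = -3/2 - 37/1/15 = -3/2 - 37*15 = -3/2 - 555 = -1113/2)
m(b) + P(44, I(-14, 7)) = -1113/2 + 1/(-69 + 7*(-5 - 14)) = -1113/2 + 1/(-69 + 7*(-19)) = -1113/2 + 1/(-69 - 133) = -1113/2 + 1/(-202) = -1113/2 - 1/202 = -56207/101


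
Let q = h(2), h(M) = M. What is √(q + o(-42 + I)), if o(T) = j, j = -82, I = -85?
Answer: 4*I*√5 ≈ 8.9443*I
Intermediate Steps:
o(T) = -82
q = 2
√(q + o(-42 + I)) = √(2 - 82) = √(-80) = 4*I*√5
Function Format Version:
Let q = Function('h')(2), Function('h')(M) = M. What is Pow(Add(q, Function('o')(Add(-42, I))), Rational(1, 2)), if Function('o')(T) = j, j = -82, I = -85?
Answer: Mul(4, I, Pow(5, Rational(1, 2))) ≈ Mul(8.9443, I)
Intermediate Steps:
Function('o')(T) = -82
q = 2
Pow(Add(q, Function('o')(Add(-42, I))), Rational(1, 2)) = Pow(Add(2, -82), Rational(1, 2)) = Pow(-80, Rational(1, 2)) = Mul(4, I, Pow(5, Rational(1, 2)))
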